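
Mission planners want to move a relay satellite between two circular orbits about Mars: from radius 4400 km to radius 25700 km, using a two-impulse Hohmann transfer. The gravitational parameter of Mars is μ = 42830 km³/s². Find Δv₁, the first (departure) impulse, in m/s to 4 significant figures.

Transfer-ellipse semi-major axis a_t = (r₁ + r₂)/2 = (4400 + 25700)/2 = 15050 km.
On the circular orbit at r = 4400 km, v_c = √(μ/r) = 3.11995 km/s.
Transfer-orbit speed at the same r (vis-viva, a = a_t): v_t = √[μ(2/r − 1/a_t)] = 4.07705 km/s.
Δv₁ = |v_t − v_c| = |4.07705 − 3.11995| = 0.9571 km/s.

Δv₁ = 957.1 m/s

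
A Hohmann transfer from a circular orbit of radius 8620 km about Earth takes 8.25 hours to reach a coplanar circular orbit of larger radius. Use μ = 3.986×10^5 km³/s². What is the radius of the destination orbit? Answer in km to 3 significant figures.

r₂ = 57200 km

Transfer time t = 8.25 hours = 29700 s, and t = π√(a_t³/μ).
So a_t = (μ t²/π²)^(1/3) = (3.986×10^5 × (29700)² / π²)^(1/3) = 32904 km.
Since a_t = (r₁ + r₂)/2, r₂ = 2a_t − r₁ = 2×32904 − 8620 = 57188 km.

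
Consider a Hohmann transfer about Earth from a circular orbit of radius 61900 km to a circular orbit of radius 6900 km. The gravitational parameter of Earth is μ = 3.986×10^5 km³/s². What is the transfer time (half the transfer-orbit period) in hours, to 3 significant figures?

The Hohmann ellipse has a_t = (r₁ + r₂)/2 = 34400 km.
Half the transfer-orbit period gives t = π√(a_t³/μ) = 31750 s.
Converting: 31750 s ÷ 3600 s/hour = 8.82 hours.

t = 8.82 hours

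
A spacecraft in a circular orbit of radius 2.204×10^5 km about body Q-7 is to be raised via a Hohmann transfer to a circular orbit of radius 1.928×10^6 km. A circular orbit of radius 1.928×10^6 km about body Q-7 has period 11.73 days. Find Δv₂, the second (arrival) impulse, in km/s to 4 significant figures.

From Kepler's third law T² = 4π²r³/μ at r = 1.928×10^6 km, T = 11.73 days = 11.73 × 86400 s = 1.013472×10^6 s: μ = 4π²r³/T² = 2.75459×10^8 km³/s².
Semi-major axis of the transfer orbit: a_t = (2.204×10^5 + 1.928×10^6)/2 = 1.0742×10^6 km.
Circular speed at r = 1.928×10^6 km: v_c = √(μ/r) = 11.953 km/s.
Vis-viva on the transfer ellipse at r = 1.928×10^6 km gives v_t = √[μ(2/r − 1/a_t)] = 5.4143 km/s.
Δv₂ = |v_t − v_c| = |5.4143 − 11.953| = 6.539 km/s.

Δv₂ = 6.539 km/s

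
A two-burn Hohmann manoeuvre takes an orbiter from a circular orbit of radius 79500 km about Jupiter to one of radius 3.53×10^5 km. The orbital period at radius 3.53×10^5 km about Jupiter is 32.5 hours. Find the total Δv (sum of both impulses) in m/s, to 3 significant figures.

From Kepler's third law T² = 4π²r³/μ at r = 3.53×10^5 km, T = 32.5 hours = 32.5 × 3600 s = 1.170×10^5 s: μ = 4π²r³/T² = 1.26856×10^8 km³/s².
Semi-major axis of the transfer orbit: a_t = (79500 + 3.530×10^5)/2 = 2.1625×10^5 km.
Circular speed at r₁: v₁ = √(μ/r₁) = √(1.26856×10^8/79500) = 39.95 km/s.
On the transfer ellipse at r₁, vis-viva equation gives v_p = √[μ(2/r₁ − 1/a_t)] = 51.04 km/s.
First burn Δv₁ = |v_p − v₁| = 11.09 km/s.
At r₂, v₂ = √(μ/r₂) = 18.957 km/s.
Transfer-orbit speed at r₂: v_a = √[μ(2/r₂ − 1/a_t)] = 11.494 km/s.
Second burn Δv₂ = |v₂ − v_a| = 7.463 km/s.
Total Δv = Δv₁ + Δv₂ = 18.55 km/s.

Δv = 18600 m/s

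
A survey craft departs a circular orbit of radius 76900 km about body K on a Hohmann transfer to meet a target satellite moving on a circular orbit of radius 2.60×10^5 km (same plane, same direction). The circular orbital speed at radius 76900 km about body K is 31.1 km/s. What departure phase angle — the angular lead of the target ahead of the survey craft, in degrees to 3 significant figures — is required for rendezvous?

From the circular-orbit relation v² = μ/r at r = 76900 km: μ = v²r = (31.1)² × 76900 = 7.43784×10^7 km³/s².
Semi-major axis of the transfer orbit: a_t = (76900 + 2.600×10^5)/2 = 1.6845×10^5 km.
Transfer time t = π√(a_t³/μ) = 25184 s.
Target angular speed ω₂ = √(μ/r₂³) = 6.5052×10^-5 rad/s.
Angle swept by the target during transfer: ω₂·t = 1.6383 rad = 93.87°.
Arrival is 180° from departure on the ellipse, so φ = 180° − 93.87° = 86.1°.

φ = 86.1°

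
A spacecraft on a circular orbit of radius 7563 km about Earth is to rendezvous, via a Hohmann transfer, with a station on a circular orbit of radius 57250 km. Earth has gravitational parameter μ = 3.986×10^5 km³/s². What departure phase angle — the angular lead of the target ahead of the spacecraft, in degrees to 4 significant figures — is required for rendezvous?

φ = 103.3°

Transfer-ellipse semi-major axis a_t = (r₁ + r₂)/2 = (7563 + 57250)/2 = 32406.5 km.
The half-period of the transfer ellipse is t = π√(a_t³/μ) = 29030 s.
The target's mean motion on its circular orbit is ω₂ = √(μ/r₂³) = 4.609×10^-5 rad/s.
Angle swept by the target during transfer: ω₂·t = 1.338 rad = 76.66°.
Arrival is 180° from departure on the ellipse, so φ = 180° − 76.66° = 103.3°.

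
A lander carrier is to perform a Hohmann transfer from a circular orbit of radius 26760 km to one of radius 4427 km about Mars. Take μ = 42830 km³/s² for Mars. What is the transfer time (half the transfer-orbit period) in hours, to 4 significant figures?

t = 8.211 hours

Transfer-ellipse semi-major axis a_t = (r₁ + r₂)/2 = (26760 + 4427)/2 = 15593.5 km.
Half the transfer-orbit period gives t = π√(a_t³/μ) = 29560 s.
Converting: 29560 s ÷ 3600 s/hour = 8.211 hours.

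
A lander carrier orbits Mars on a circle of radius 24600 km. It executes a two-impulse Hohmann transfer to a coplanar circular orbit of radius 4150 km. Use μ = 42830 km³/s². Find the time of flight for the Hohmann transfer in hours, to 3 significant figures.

Semi-major axis of the transfer orbit: a_t = (24600 + 4150)/2 = 14375 km.
Half the transfer-orbit period gives t = π√(a_t³/μ) = 26160 s.
Converting: 26160 s ÷ 3600 s/hour = 7.27 hours.

t = 7.27 hours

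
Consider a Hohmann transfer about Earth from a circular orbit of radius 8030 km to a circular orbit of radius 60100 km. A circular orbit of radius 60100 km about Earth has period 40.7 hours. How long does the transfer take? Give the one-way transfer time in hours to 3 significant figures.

From Kepler's third law T² = 4π²r³/μ at r = 60100 km, T = 40.7 hours = 40.7 × 3600 s = 1.4652×10^5 s: μ = 4π²r³/T² = 3.99199×10^5 km³/s².
Transfer-ellipse semi-major axis a_t = (r₁ + r₂)/2 = (8030 + 60100)/2 = 34065 km.
Half the transfer-orbit period gives t = π√(a_t³/μ) = 31260 s.
Converting: 31260 s ÷ 3600 s/hour = 8.68 hours.

t = 8.68 hours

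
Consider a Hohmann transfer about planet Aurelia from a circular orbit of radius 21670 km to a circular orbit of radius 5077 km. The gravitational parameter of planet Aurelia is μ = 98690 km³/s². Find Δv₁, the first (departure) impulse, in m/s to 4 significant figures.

Semi-major axis of the transfer orbit: a_t = (21670 + 5077)/2 = 13373.5 km.
Circular speed at r = 21670 km: v_c = √(μ/r) = 2.1341 km/s.
Transfer-orbit speed at the same r (vis-viva, a = a_t): v_t = √[μ(2/r − 1/a_t)] = 1.3149 km/s.
Δv₁ = |v_t − v_c| = |1.3149 − 2.1341| = 0.8192 km/s.

Δv₁ = 819.2 m/s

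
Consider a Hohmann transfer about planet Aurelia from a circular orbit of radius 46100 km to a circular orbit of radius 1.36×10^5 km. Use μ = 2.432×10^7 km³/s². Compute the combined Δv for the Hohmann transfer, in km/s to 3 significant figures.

Semi-major axis of the transfer orbit: a_t = (46100 + 1.360×10^5)/2 = 91050 km.
At r₁ the circular-orbit speed is v₁ = √(μ/r₁) = 22.968 km/s.
Transfer-orbit speed at r₁ (vis-viva equation): v_p = √[μ(2/r₁ − 1/a_t)] = 28.071 km/s.
First burn Δv₁ = |v_p − v₁| = 5.103 km/s.
At r₂, v₂ = √(μ/r₂) = 13.372 km/s.
Transfer-orbit speed at r₂: v_a = √[μ(2/r₂ − 1/a_t)] = 9.5153 km/s.
Second burn Δv₂ = |v₂ − v_a| = 3.857 km/s.
Δv = Δv₁ + Δv₂ = 5.103 + 3.857 = 8.960 km/s.

Δv = 8.96 km/s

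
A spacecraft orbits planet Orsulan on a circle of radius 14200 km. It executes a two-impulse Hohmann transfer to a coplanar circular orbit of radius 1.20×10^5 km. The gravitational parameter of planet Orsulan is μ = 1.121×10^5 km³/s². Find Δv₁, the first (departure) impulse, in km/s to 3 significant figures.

The Hohmann ellipse has a_t = (r₁ + r₂)/2 = 67100 km.
Circular speed at r = 14200 km: v_c = √(μ/r) = 2.8097 km/s.
Vis-viva on the transfer ellipse at r = 14200 km gives v_t = √[μ(2/r − 1/a_t)] = 3.7574 km/s.
Δv₁ = |v_t − v_c| = |3.7574 − 2.8097| = 0.9477 km/s.

Δv₁ = 0.948 km/s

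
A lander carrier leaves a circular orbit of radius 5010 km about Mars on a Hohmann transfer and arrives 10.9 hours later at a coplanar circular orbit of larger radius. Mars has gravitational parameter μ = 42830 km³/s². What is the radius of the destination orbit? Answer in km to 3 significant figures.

Transfer time t = 10.9 hours = 39240 s, and t = π√(a_t³/μ).
So a_t = (μ t²/π²)^(1/3) = (42830 × (39240)² / π²)^(1/3) = 18835 km.
Since a_t = (r₁ + r₂)/2, r₂ = 2a_t − r₁ = 2×18835 − 5010 = 32660 km.

r₂ = 32700 km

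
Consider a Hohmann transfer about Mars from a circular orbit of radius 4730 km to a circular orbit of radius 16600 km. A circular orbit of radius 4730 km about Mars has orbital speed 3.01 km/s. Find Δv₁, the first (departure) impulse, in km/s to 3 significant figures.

From the circular-orbit relation v² = μ/r at r = 4730 km: μ = v²r = (3.01)² × 4730 = 42854.3 km³/s².
Semi-major axis of the transfer orbit: a_t = (4730 + 16600)/2 = 10665 km.
Circular speed at r = 4730 km: v_c = √(μ/r) = 3.0100 km/s.
Transfer-orbit speed at the same r (vis-viva, a = a_t): v_t = √[μ(2/r − 1/a_t)] = 3.7553 km/s.
Δv₁ = |v_t − v_c| = |3.7553 − 3.0100| = 0.7453 km/s.

Δv₁ = 0.745 km/s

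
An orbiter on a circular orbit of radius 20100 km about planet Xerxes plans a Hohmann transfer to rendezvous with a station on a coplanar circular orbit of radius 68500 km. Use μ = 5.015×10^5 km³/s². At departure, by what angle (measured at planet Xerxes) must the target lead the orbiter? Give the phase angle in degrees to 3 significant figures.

Semi-major axis of the transfer orbit: a_t = (20100 + 68500)/2 = 44300 km.
The half-period of the transfer ellipse is t = π√(a_t³/μ) = 41364 s.
The target's mean motion on its circular orbit is ω₂ = √(μ/r₂³) = 3.9500×10^-5 rad/s.
Angle swept by the target during transfer: ω₂·t = 1.63388 rad = 93.61°.
The orbiter traverses 180° on the transfer ellipse, so the target must lead by 180° − 93.61° = 86.4°.

φ = 86.4°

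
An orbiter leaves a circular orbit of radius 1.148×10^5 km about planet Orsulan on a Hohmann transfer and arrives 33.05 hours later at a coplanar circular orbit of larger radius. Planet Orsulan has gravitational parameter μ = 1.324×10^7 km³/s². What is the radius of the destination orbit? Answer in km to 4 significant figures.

Transfer time t = 33.05 hours = 1.1898×10^5 s, and t = π√(a_t³/μ).
So a_t = (μ t²/π²)^(1/3) = (1.324×10^7 × (1.1898×10^5)² / π²)^(1/3) = 2.6680×10^5 km.
Since a_t = (r₁ + r₂)/2, r₂ = 2a_t − r₁ = 2×2.6680×10^5 − 1.148×10^5 = 4.188×10^5 km.

r₂ = 4.188×10^5 km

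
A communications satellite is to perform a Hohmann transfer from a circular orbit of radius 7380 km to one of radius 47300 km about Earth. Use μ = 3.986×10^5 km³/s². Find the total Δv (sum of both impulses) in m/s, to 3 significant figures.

Semi-major axis of the transfer orbit: a_t = (7380 + 47300)/2 = 27340 km.
At r₁ the circular-orbit speed is v₁ = √(μ/r₁) = 7.3492 km/s.
Transfer-orbit speed at r₁ (vis-viva): v_p = √[μ(2/r₁ − 1/a_t)] = 9.6666 km/s.
First burn Δv₁ = |v_p − v₁| = 2.317 km/s.
Circular speed at r₂: v₂ = √(μ/r₂) = 2.903 km/s.
Transfer-orbit speed at r₂: v_a = √[μ(2/r₂ − 1/a_t)] = 1.508 km/s.
Second burn Δv₂ = |v₂ − v_a| = 1.395 km/s.
Δv = Δv₁ + Δv₂ = 2.317 + 1.395 = 3.712 km/s.

Δv = 3710 m/s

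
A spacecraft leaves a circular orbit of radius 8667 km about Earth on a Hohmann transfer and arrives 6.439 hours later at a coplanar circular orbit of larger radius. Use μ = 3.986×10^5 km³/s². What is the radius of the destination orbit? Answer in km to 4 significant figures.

Transfer time t = 6.439 hours = 23180.4 s, and t = π√(a_t³/μ).
So a_t = (μ t²/π²)^(1/3) = (3.986×10^5 × (23180.4)² / π²)^(1/3) = 27893 km.
Since a_t = (r₁ + r₂)/2, r₂ = 2a_t − r₁ = 2×27893 − 8667 = 47119 km.

r₂ = 47120 km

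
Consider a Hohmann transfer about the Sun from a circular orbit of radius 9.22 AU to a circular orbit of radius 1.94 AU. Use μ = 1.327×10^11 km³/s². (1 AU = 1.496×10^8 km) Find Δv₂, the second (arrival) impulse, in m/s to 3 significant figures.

In km: r₁ = 9.22 × 1.496×10^8 = 1.379312×10^9 km; r₂ = 1.94 × 1.496×10^8 = 2.90224×10^8 km.
The Hohmann ellipse has a_t = (r₁ + r₂)/2 = 8.34768×10^8 km.
Circular speed at r = 2.90224×10^8 km: v_c = √(μ/r) = 21.383 km/s.
Transfer-orbit speed at the same r (vis-viva, a = a_t): v_t = √[μ(2/r − 1/a_t)] = 27.486 km/s.
Δv₂ = |v_t − v_c| = |27.486 − 21.383| = 6.103 km/s.

Δv₂ = 6100 m/s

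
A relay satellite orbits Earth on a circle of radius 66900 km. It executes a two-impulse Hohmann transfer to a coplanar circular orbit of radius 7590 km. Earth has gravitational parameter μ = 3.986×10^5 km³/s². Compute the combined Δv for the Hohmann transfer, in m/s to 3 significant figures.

The Hohmann ellipse has a_t = (r₁ + r₂)/2 = 37245 km.
Circular speed at r₁: v₁ = √(μ/r₁) = √(3.986×10^5/66900) = 2.441 km/s.
Transfer-orbit speed at r₁ (v² = μ(2/r − 1/a)): v_a = √[μ(2/r₁ − 1/a_t)] = 1.102 km/s.
First burn Δv₁ = |v_a − v₁| = 1.339 km/s.
At r₂, v₂ = √(μ/r₂) = 7.2468 km/s.
Transfer-orbit speed at r₂: v_p = √[μ(2/r₂ − 1/a_t)] = 9.7124 km/s.
Second burn Δv₂ = |v₂ − v_p| = 2.466 km/s.
Total Δv = Δv₁ + Δv₂ = 3.805 km/s.

Δv = 3800 m/s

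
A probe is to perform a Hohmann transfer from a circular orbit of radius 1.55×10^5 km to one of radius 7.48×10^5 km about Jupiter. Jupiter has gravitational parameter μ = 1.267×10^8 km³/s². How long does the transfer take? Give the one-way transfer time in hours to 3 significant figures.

Semi-major axis of the transfer orbit: a_t = (1.550×10^5 + 7.480×10^5)/2 = 4.515×10^5 km.
Transfer time t = π√(a_t³/μ) = π√((4.515×10^5)³ / 1.267×10^8) = 84670 s.
Converting: 84670 s ÷ 3600 s/hour = 23.5 hours.

t = 23.5 hours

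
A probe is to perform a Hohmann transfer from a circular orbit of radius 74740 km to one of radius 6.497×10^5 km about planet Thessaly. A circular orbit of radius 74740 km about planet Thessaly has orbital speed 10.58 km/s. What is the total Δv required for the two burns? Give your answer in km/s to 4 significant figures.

Δv = 5.548 km/s

From the circular-orbit relation v² = μ/r at r = 74740 km: μ = v²r = (10.58)² × 74740 = 8.36613×10^6 km³/s².
The Hohmann ellipse has a_t = (r₁ + r₂)/2 = 3.6222×10^5 km.
Circular speed at r₁: v₁ = √(μ/r₁) = √(8.36613×10^6/74740) = 10.58 km/s.
On the transfer ellipse at r₁, vis-viva equation gives v_p = √[μ(2/r₁ − 1/a_t)] = 14.17 km/s.
First burn Δv₁ = |v_p − v₁| = 3.590 km/s.
At r₂, v₂ = √(μ/r₂) = 3.588 km/s.
Transfer-orbit speed at r₂: v_a = √[μ(2/r₂ − 1/a_t)] = 1.630 km/s.
Second burn Δv₂ = |v₂ − v_a| = 1.958 km/s.
Total Δv = Δv₁ + Δv₂ = 5.548 km/s.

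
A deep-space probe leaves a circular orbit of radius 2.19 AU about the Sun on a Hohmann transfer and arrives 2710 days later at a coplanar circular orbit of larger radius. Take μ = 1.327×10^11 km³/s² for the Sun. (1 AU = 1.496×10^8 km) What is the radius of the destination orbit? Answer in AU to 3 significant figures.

r₂ = 9.89 AU

In km: r₁ = 2.19 × 1.496×10^8 = 3.27624×10^8 km.
Transfer time t = 2710 days = 2.34144×10^8 s, and t = π√(a_t³/μ).
So a_t = (μ t²/π²)^(1/3) = (1.327×10^11 × (2.34144×10^8)² / π²)^(1/3) = 9.0333×10^8 km.
Since a_t = (r₁ + r₂)/2, r₂ = 2a_t − r₁ = 2×9.0333×10^8 − 3.27624×10^8 = 1.479036×10^9 km.
In AU: r₂ = 1.479036×10^9 / 1.496×10^8 = 9.89 AU.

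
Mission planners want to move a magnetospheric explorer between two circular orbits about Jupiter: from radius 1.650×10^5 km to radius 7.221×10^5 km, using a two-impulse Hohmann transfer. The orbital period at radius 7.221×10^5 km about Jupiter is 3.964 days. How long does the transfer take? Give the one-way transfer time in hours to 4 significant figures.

t = 22.90 hours

From Kepler's third law T² = 4π²r³/μ at r = 7.221×10^5 km, T = 3.964 days = 3.964 × 86400 s = 3.424896×10^5 s: μ = 4π²r³/T² = 1.26723×10^8 km³/s².
Transfer-ellipse semi-major axis a_t = (r₁ + r₂)/2 = (1.650×10^5 + 7.221×10^5)/2 = 4.4355×10^5 km.
Transfer time t = π√(a_t³/μ) = π√((4.4355×10^5)³ / 1.26723×10^8) = 82440 s.
Converting: 82440 s ÷ 3600 s/hour = 22.90 hours.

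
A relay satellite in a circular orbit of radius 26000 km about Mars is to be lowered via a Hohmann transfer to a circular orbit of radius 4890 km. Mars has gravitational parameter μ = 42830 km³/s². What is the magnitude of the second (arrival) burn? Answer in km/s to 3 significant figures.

Δv₂ = 0.880 km/s

Semi-major axis of the transfer orbit: a_t = (26000 + 4890)/2 = 15445 km.
Circular speed at r = 4890 km: v_c = √(μ/r) = 2.9595 km/s.
Vis-viva on the transfer ellipse at r = 4890 km gives v_t = √[μ(2/r − 1/a_t)] = 3.8398 km/s.
Δv₂ = |v_t − v_c| = |3.8398 − 2.9595| = 0.8803 km/s.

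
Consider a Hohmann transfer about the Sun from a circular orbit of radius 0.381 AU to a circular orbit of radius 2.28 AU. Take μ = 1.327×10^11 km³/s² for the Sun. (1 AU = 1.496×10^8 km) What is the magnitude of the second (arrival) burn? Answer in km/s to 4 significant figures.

Δv₂ = 9.169 km/s

In km: r₁ = 0.381 × 1.496×10^8 = 5.69976×10^7 km; r₂ = 2.28 × 1.496×10^8 = 3.41088×10^8 km.
The Hohmann ellipse has a_t = (r₁ + r₂)/2 = 1.990428×10^8 km.
Circular speed at r = 3.41088×10^8 km: v_c = √(μ/r) = 19.724 km/s.
Vis-viva on the transfer ellipse at r = 3.41088×10^8 km gives v_t = √[μ(2/r − 1/a_t)] = 10.555 km/s.
Δv₂ = |v_t − v_c| = |10.555 − 19.724| = 9.169 km/s.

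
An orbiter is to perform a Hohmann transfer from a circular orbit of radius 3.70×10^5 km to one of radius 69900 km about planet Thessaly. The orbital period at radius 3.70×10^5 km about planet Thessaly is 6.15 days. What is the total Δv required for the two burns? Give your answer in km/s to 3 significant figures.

From Kepler's third law T² = 4π²r³/μ at r = 3.70×10^5 km, T = 6.15 days = 6.15 × 86400 s = 5.3136×10^5 s: μ = 4π²r³/T² = 7.08251×10^6 km³/s².
Transfer-ellipse semi-major axis a_t = (r₁ + r₂)/2 = (3.700×10^5 + 69900)/2 = 2.1995×10^5 km.
Circular speed at r₁: v₁ = √(μ/r₁) = √(7.08251×10^6/3.700×10^5) = 4.3751 km/s.
Transfer-orbit speed at r₁ (vis-viva): v_a = √[μ(2/r₁ − 1/a_t)] = 2.4664 km/s.
First burn Δv₁ = |v_a − v₁| = 1.9087 km/s.
Circular speed at r₂: v₂ = √(μ/r₂) = 10.065956 km/s.
Transfer-orbit speed at r₂: v_p = √[μ(2/r₂ − 1/a_t)] = 13.055511 km/s.
Second burn Δv₂ = |v₂ − v_p| = 2.9896 km/s.
Total Δv = Δv₁ + Δv₂ = 4.898 km/s.

Δv = 4.90 km/s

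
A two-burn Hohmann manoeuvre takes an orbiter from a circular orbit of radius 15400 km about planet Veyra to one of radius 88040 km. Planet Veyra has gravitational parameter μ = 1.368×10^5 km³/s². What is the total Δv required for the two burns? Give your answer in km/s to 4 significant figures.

Transfer-ellipse semi-major axis a_t = (r₁ + r₂)/2 = (15400 + 88040)/2 = 51720 km.
Circular speed at r₁: v₁ = √(μ/r₁) = √(1.368×10^5/15400) = 2.9805 km/s.
On the transfer ellipse at r₁, vis-viva gives v_p = √[μ(2/r₁ − 1/a_t)] = 3.8886 km/s.
First burn Δv₁ = |v_p − v₁| = 0.9081 km/s.
Circular speed at r₂: v₂ = √(μ/r₂) = 1.2465 km/s.
Transfer-orbit speed at r₂: v_a = √[μ(2/r₂ − 1/a_t)] = 0.68020 km/s.
Second burn Δv₂ = |v₂ − v_a| = 0.5663 km/s.
Δv = Δv₁ + Δv₂ = 0.9081 + 0.5663 = 1.474 km/s.

Δv = 1.474 km/s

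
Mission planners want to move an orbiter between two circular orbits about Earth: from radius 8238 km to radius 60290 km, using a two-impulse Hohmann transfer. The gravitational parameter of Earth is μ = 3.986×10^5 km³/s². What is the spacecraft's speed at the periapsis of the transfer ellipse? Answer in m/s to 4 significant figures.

Semi-major axis of the transfer orbit: a_t = (8238 + 60290)/2 = 34264 km.
At periapsis, r = 8238 km.
From the vis-viva equation, v = √[μ(2/r − 1/a_t)] = 9.227 km/s.

v = 9227 m/s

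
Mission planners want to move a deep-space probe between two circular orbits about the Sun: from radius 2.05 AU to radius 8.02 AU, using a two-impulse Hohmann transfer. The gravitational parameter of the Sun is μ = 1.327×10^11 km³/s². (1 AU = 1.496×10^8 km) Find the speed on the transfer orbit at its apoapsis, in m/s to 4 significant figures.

In km: r₁ = 2.05 × 1.496×10^8 = 3.0668×10^8 km; r₂ = 8.02 × 1.496×10^8 = 1.199792×10^9 km.
Semi-major axis of the transfer orbit: a_t = (3.0668×10^8 + 1.199792×10^9)/2 = 7.53236×10^8 km.
The apoapsis of the transfer ellipse is at r = 1.199792×10^9 km.
Applying v² = μ(2/r − 1/a_t): v = 6.711 km/s.

v = 6711 m/s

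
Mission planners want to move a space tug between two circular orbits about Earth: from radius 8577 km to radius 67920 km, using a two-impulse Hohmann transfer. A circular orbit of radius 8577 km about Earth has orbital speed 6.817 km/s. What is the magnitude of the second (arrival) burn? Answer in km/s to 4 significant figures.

From the circular-orbit relation v² = μ/r at r = 8577 km: μ = v²r = (6.817)² × 8577 = 3.98586×10^5 km³/s².
Semi-major axis of the transfer orbit: a_t = (8577 + 67920)/2 = 38248.5 km.
On the circular orbit at r = 67920 km, v_c = √(μ/r) = 2.422 km/s.
Transfer-orbit speed at the same r (vis-viva, a = a_t): v_t = √[μ(2/r − 1/a_t)] = 1.147 km/s.
Δv₂ = |v_t − v_c| = |1.147 − 2.422| = 1.275 km/s.

Δv₂ = 1.275 km/s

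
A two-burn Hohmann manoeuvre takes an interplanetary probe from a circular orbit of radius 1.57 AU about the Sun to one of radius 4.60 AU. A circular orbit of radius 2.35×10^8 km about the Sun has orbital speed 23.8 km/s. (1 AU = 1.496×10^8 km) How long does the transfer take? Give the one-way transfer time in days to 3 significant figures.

From the circular-orbit relation v² = μ/r at r = 2.35×10^8 km: μ = v²r = (23.8)² × 2.35×10^8 = 1.33113×10^11 km³/s².
In km: r₁ = 1.57 × 1.496×10^8 = 2.34872×10^8 km; r₂ = 4.60 × 1.496×10^8 = 6.8816×10^8 km.
The Hohmann ellipse has a_t = (r₁ + r₂)/2 = 4.61516×10^8 km.
Half the transfer-orbit period gives t = π√(a_t³/μ) = 8.537×10^7 s.
Converting: 8.537×10^7 s ÷ 86400 s/day = 988 days.

t = 988 days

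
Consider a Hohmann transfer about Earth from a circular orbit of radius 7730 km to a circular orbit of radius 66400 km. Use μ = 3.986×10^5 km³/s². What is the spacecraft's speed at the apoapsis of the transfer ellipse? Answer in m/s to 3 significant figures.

The Hohmann ellipse has a_t = (r₁ + r₂)/2 = 37065 km.
The apoapsis of the transfer ellipse is at r = 66400 km.
Vis-viva: v = √[μ(2/r − 1/a_t)] = √[3.986×10^5 × (2/66400 − 1/37065)] = 1.119 km/s.

v = 1120 m/s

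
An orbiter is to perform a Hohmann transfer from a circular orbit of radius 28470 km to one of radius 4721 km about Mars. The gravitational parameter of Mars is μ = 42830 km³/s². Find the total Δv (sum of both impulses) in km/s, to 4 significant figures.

The Hohmann ellipse has a_t = (r₁ + r₂)/2 = 16595.5 km.
Circular speed at r₁: v₁ = √(μ/r₁) = √(42830/28470) = 1.2265 km/s.
Transfer-orbit speed at r₁ (vis-viva equation): v_a = √[μ(2/r₁ − 1/a_t)] = 0.65419 km/s.
First burn Δv₁ = |v_a − v₁| = 0.5723 km/s.
At r₂, v₂ = √(μ/r₂) = 3.0120 km/s.
Transfer-orbit speed at r₂: v_p = √[μ(2/r₂ − 1/a_t)] = 3.9451 km/s.
Second burn Δv₂ = |v₂ − v_p| = 0.9331 km/s.
Δv = Δv₁ + Δv₂ = 0.5723 + 0.9331 = 1.505 km/s.

Δv = 1.505 km/s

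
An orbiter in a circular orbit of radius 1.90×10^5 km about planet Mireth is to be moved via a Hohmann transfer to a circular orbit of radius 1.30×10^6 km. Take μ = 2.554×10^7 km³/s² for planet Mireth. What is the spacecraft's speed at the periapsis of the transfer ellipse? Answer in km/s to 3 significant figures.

Semi-major axis of the transfer orbit: a_t = (1.900×10^5 + 1.300×10^6)/2 = 7.450×10^5 km.
The periapsis of the transfer ellipse is at r = 1.900×10^5 km.
Vis-viva: v = √[μ(2/r − 1/a_t)] = √[2.554×10^7 × (2/1.900×10^5 − 1/7.450×10^5)] = 15.32 km/s.

v = 15.3 km/s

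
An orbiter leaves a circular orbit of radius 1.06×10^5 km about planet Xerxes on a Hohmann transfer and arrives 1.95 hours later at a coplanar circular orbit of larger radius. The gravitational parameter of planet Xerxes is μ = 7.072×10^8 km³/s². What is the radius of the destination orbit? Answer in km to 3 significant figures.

Transfer time t = 1.95 hours = 7020 s, and t = π√(a_t³/μ).
So a_t = (μ t²/π²)^(1/3) = (7.072×10^8 × (7020)² / π²)^(1/3) = 1.5228×10^5 km.
Since a_t = (r₁ + r₂)/2, r₂ = 2a_t − r₁ = 2×1.5228×10^5 − 1.060×10^5 = 1.9856×10^5 km.

r₂ = 1.99×10^5 km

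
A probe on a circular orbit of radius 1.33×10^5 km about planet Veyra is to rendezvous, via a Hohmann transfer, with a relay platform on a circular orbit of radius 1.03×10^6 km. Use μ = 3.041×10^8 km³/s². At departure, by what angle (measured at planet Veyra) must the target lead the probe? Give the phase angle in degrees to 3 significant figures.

The Hohmann ellipse has a_t = (r₁ + r₂)/2 = 5.815×10^5 km.
The half-period of the transfer ellipse is t = π√(a_t³/μ) = 79885.2 s.
Target angular speed ω₂ = √(μ/r₂³) = 1.66822×10^-5 rad/s.
Angle swept by the target during transfer: ω₂·t = 1.3327 rad = 76.36°.
Arrival is 180° from departure on the ellipse, so φ = 180° − 76.36° = 104°.

φ = 104°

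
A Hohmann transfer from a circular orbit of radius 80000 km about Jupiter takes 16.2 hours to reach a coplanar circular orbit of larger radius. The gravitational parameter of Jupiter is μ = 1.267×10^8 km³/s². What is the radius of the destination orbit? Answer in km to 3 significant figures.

r₂ = 6.24×10^5 km

Transfer time t = 16.2 hours = 58320 s, and t = π√(a_t³/μ).
So a_t = (μ t²/π²)^(1/3) = (1.267×10^8 × (58320)² / π²)^(1/3) = 3.5213×10^5 km.
Since a_t = (r₁ + r₂)/2, r₂ = 2a_t − r₁ = 2×3.5213×10^5 − 80000 = 6.2426×10^5 km.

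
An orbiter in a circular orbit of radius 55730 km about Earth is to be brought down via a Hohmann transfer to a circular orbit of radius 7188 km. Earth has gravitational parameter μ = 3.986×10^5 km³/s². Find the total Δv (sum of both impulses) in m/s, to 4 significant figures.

Semi-major axis of the transfer orbit: a_t = (55730 + 7188)/2 = 31459 km.
Circular speed at r₁: v₁ = √(μ/r₁) = √(3.986×10^5/55730) = 2.674 km/s.
Transfer-orbit speed at r₁ (vis-viva equation): v_a = √[μ(2/r₁ − 1/a_t)] = 1.278 km/s.
First burn Δv₁ = |v_a − v₁| = 1.396 km/s.
At r₂, v₂ = √(μ/r₂) = 7.4467 km/s.
Transfer-orbit speed at r₂: v_p = √[μ(2/r₂ − 1/a_t)] = 9.9114 km/s.
Second burn Δv₂ = |v₂ − v_p| = 2.465 km/s.
Δv = Δv₁ + Δv₂ = 1.396 + 2.465 = 3.861 km/s.

Δv = 3861 m/s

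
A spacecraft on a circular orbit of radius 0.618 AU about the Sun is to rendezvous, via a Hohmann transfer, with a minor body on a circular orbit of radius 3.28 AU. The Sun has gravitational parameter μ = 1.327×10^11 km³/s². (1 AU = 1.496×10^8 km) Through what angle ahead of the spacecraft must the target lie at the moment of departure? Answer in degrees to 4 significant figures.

φ = 97.55°

In km: r₁ = 0.618 × 1.496×10^8 = 9.24528×10^7 km; r₂ = 3.28 × 1.496×10^8 = 4.90688×10^8 km.
The Hohmann ellipse has a_t = (r₁ + r₂)/2 = 2.915704×10^8 km.
The half-period of the transfer ellipse is t = π√(a_t³/μ) = 4.294×10^7 s.
Target angular speed ω₂ = √(μ/r₂³) = 3.351×10^-8 rad/s.
Angle swept by the target during transfer: ω₂·t = 1.439 rad = 82.45°.
Arrival is 180° from departure on the ellipse, so φ = 180° − 82.45° = 97.55°.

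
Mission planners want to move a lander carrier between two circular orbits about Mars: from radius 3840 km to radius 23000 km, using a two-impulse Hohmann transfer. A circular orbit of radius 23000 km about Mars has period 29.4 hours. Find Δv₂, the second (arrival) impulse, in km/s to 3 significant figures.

From Kepler's third law T² = 4π²r³/μ at r = 23000 km, T = 29.4 hours = 29.4 × 3600 s = 1.0584×10^5 s: μ = 4π²r³/T² = 42878.9 km³/s².
Transfer-ellipse semi-major axis a_t = (r₁ + r₂)/2 = (3840 + 23000)/2 = 13420 km.
Circular speed at r = 23000 km: v_c = √(μ/r) = 1.3654 km/s.
Transfer-orbit speed at the same r (vis-viva, a = a_t): v_t = √[μ(2/r − 1/a_t)] = 0.73038 km/s.
Δv₂ = |v_t − v_c| = |0.73038 − 1.3654| = 0.6350 km/s.

Δv₂ = 0.635 km/s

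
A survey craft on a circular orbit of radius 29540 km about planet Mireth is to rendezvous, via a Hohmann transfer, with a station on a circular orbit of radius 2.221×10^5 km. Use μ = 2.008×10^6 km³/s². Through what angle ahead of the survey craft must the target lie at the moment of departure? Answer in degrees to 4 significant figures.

φ = 103.3°

Transfer-ellipse semi-major axis a_t = (r₁ + r₂)/2 = (29540 + 2.221×10^5)/2 = 1.2582×10^5 km.
Transfer time t = π√(a_t³/μ) = 98944.70 s.
Target angular speed ω₂ = √(μ/r₂³) = 1.353814×10^-5 rad/s.
Angle swept by the target during transfer: ω₂·t = 1.33953 rad = 76.749°.
Arrival is 180° from departure on the ellipse, so φ = 180° − 76.749° = 103.3°.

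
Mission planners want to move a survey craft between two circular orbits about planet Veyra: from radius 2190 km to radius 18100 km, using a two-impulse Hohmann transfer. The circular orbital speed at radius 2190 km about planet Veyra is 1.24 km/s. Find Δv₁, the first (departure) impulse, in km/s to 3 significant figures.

From the circular-orbit relation v² = μ/r at r = 2190 km: μ = v²r = (1.24)² × 2190 = 3367.34 km³/s².
Transfer-ellipse semi-major axis a_t = (r₁ + r₂)/2 = (2190 + 18100)/2 = 10145 km.
Circular speed at r = 2190 km: v_c = √(μ/r) = 1.2400 km/s.
Vis-viva on the transfer ellipse at r = 2190 km gives v_t = √[μ(2/r − 1/a_t)] = 1.6563 km/s.
Δv₁ = |v_t − v_c| = |1.6563 − 1.2400| = 0.4163 km/s.

Δv₁ = 0.416 km/s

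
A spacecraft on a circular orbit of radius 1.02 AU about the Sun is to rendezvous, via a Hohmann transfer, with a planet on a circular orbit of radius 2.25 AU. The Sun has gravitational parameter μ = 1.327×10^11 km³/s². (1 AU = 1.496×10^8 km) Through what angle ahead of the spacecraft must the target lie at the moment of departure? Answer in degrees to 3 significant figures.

φ = 68.5°

In km: r₁ = 1.02 × 1.496×10^8 = 1.52592×10^8 km; r₂ = 2.25 × 1.496×10^8 = 3.366×10^8 km.
The Hohmann ellipse has a_t = (r₁ + r₂)/2 = 2.44596×10^8 km.
The half-period of the transfer ellipse is t = π√(a_t³/μ) = 3.299×10^7 s.
Target angular speed ω₂ = √(μ/r₂³) = 5.899×10^-8 rad/s.
Angle swept by the target during transfer: ω₂·t = 1.946 rad = 111.5°.
The spacecraft traverses 180° on the transfer ellipse, so the target must lead by 180° − 111.5° = 68.5°.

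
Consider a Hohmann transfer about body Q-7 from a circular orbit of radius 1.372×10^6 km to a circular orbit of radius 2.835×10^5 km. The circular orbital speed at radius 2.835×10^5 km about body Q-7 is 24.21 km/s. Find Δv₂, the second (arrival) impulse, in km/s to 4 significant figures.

Δv₂ = 6.959 km/s

From the circular-orbit relation v² = μ/r at r = 2.835×10^5 km: μ = v²r = (24.21)² × 2.835×10^5 = 1.66166×10^8 km³/s².
The Hohmann ellipse has a_t = (r₁ + r₂)/2 = 8.2775×10^5 km.
On the circular orbit at r = 2.835×10^5 km, v_c = √(μ/r) = 24.210 km/s.
Transfer-orbit speed at the same r (vis-viva, a = a_t): v_t = √[μ(2/r − 1/a_t)] = 31.169 km/s.
Δv₂ = |v_t − v_c| = |31.169 − 24.210| = 6.959 km/s.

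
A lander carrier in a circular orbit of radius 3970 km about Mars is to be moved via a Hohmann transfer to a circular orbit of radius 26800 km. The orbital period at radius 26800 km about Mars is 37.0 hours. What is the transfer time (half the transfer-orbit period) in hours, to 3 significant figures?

t = 8.05 hours

From Kepler's third law T² = 4π²r³/μ at r = 26800 km, T = 37.0 hours = 37.0 × 3600 s = 1.332×10^5 s: μ = 4π²r³/T² = 42830.7 km³/s².
Semi-major axis of the transfer orbit: a_t = (3970 + 26800)/2 = 15385 km.
By Kepler's third law the transfer-orbit period is T = 2π√(a_t³/μ), so t = T/2 = 28970 s.
Converting: 28970 s ÷ 3600 s/hour = 8.05 hours.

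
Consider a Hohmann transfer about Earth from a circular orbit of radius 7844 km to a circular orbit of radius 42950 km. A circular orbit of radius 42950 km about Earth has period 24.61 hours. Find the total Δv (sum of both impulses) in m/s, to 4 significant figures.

Δv = 3495 m/s

From Kepler's third law T² = 4π²r³/μ at r = 42950 km, T = 24.61 hours = 24.61 × 3600 s = 88596 s: μ = 4π²r³/T² = 3.98493×10^5 km³/s².
The Hohmann ellipse has a_t = (r₁ + r₂)/2 = 25397 km.
At r₁ the circular-orbit speed is v₁ = √(μ/r₁) = 7.1276 km/s.
Transfer-orbit speed at r₁ (vis-viva equation): v_p = √[μ(2/r₁ − 1/a_t)] = 9.2690 km/s.
First burn Δv₁ = |v_p − v₁| = 2.1414 km/s.
At r₂, v₂ = √(μ/r₂) = 3.0460 km/s.
Transfer-orbit speed at r₂: v_a = √[μ(2/r₂ − 1/a_t)] = 1.6928 km/s.
Second burn Δv₂ = |v₂ − v_a| = 1.3532 km/s.
Total Δv = Δv₁ + Δv₂ = 3.495 km/s.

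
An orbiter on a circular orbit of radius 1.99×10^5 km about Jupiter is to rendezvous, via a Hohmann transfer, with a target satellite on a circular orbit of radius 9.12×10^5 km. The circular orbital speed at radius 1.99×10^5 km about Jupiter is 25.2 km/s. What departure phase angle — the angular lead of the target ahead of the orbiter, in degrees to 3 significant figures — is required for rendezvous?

φ = 94.4°

From the circular-orbit relation v² = μ/r at r = 1.99×10^5 km: μ = v²r = (25.2)² × 1.99×10^5 = 1.26373×10^8 km³/s².
The Hohmann ellipse has a_t = (r₁ + r₂)/2 = 5.555×10^5 km.
Transfer time t = π√(a_t³/μ) = 1.15704×10^5 s.
Target angular speed ω₂ = √(μ/r₂³) = 1.29073×10^-5 rad/s.
Angle swept by the target during transfer: ω₂·t = 1.4934 rad = 85.57°.
The orbiter traverses 180° on the transfer ellipse, so the target must lead by 180° − 85.57° = 94.4°.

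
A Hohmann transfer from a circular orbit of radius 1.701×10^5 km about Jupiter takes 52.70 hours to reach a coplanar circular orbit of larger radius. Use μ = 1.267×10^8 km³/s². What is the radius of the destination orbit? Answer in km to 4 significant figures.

r₂ = 1.376×10^6 km

Transfer time t = 52.70 hours = 1.8972×10^5 s, and t = π√(a_t³/μ).
So a_t = (μ t²/π²)^(1/3) = (1.267×10^8 × (1.8972×10^5)² / π²)^(1/3) = 7.7310×10^5 km.
Since a_t = (r₁ + r₂)/2, r₂ = 2a_t − r₁ = 2×7.7310×10^5 − 1.701×10^5 = 1.3761×10^6 km.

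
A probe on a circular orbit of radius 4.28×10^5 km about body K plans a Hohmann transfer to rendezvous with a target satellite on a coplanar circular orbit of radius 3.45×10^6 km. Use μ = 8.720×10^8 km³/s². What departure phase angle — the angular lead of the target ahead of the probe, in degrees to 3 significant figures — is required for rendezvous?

Semi-major axis of the transfer orbit: a_t = (4.280×10^5 + 3.450×10^6)/2 = 1.939×10^6 km.
The half-period of the transfer ellipse is t = π√(a_t³/μ) = 2.8725×10^5 s.
Target angular speed ω₂ = √(μ/r₂³) = 4.6082×10^-6 rad/s.
Angle swept by the target during transfer: ω₂·t = 1.3237 rad = 75.84°.
The probe traverses 180° on the transfer ellipse, so the target must lead by 180° − 75.84° = 104°.

φ = 104°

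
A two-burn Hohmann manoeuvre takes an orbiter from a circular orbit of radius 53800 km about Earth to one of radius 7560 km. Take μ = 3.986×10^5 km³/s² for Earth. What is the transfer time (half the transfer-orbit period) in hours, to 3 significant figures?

Transfer-ellipse semi-major axis a_t = (r₁ + r₂)/2 = (53800 + 7560)/2 = 30680 km.
Transfer time t = π√(a_t³/μ) = π√((30680)³ / 3.986×10^5) = 26740 s.
Converting: 26740 s ÷ 3600 s/hour = 7.43 hours.

t = 7.43 hours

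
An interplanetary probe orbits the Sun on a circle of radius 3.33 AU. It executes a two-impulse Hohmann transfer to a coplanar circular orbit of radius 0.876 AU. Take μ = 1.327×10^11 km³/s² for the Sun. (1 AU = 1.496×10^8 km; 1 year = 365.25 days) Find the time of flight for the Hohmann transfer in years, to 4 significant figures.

t = 1.525 years

In km: r₁ = 3.33 × 1.496×10^8 = 4.98168×10^8 km; r₂ = 0.876 × 1.496×10^8 = 1.310496×10^8 km.
Semi-major axis of the transfer orbit: a_t = (4.98168×10^8 + 1.310496×10^8)/2 = 3.146088×10^8 km.
By Kepler's third law the transfer-orbit period is T = 2π√(a_t³/μ), so t = T/2 = 4.812×10^7 s.
Converting: 4.812×10^7 s ÷ 3.15576×10^7 s/year (365.25 × 86400) = 1.525 years.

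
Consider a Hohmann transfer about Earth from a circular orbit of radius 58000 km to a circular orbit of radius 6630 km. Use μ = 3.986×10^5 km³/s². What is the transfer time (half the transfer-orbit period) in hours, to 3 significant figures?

Semi-major axis of the transfer orbit: a_t = (58000 + 6630)/2 = 32315 km.
By Kepler's third law the transfer-orbit period is T = 2π√(a_t³/μ), so t = T/2 = 28910 s.
Converting: 28910 s ÷ 3600 s/hour = 8.03 hours.

t = 8.03 hours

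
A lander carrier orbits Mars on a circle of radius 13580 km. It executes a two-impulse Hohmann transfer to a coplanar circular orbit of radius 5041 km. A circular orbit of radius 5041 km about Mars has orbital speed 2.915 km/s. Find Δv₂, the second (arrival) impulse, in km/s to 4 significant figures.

From the circular-orbit relation v² = μ/r at r = 5041 km: μ = v²r = (2.915)² × 5041 = 42834.5 km³/s².
Semi-major axis of the transfer orbit: a_t = (13580 + 5041)/2 = 9310.5 km.
Circular speed at r = 5041 km: v_c = √(μ/r) = 2.9150 km/s.
Transfer-orbit speed at the same r (vis-viva, a = a_t): v_t = √[μ(2/r − 1/a_t)] = 3.5205 km/s.
Δv₂ = |v_t − v_c| = |3.5205 − 2.9150| = 0.6055 km/s.

Δv₂ = 0.6055 km/s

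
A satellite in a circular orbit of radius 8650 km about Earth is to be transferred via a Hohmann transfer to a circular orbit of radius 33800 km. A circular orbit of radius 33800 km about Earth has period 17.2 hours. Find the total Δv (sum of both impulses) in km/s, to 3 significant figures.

From Kepler's third law T² = 4π²r³/μ at r = 33800 km, T = 17.2 hours = 17.2 × 3600 s = 61920 s: μ = 4π²r³/T² = 3.97601×10^5 km³/s².
Transfer-ellipse semi-major axis a_t = (r₁ + r₂)/2 = (8650 + 33800)/2 = 21225 km.
At r₁ the circular-orbit speed is v₁ = √(μ/r₁) = 6.780 km/s.
On the transfer ellipse at r₁, vis-viva gives v_p = √[μ(2/r₁ − 1/a_t)] = 8.556 km/s.
First burn Δv₁ = |v_p − v₁| = 1.776 km/s.
Circular speed at r₂: v₂ = √(μ/r₂) = 3.430 km/s.
Transfer-orbit speed at r₂: v_a = √[μ(2/r₂ − 1/a_t)] = 2.190 km/s.
Second burn Δv₂ = |v₂ − v_a| = 1.240 km/s.
Δv = Δv₁ + Δv₂ = 1.776 + 1.240 = 3.016 km/s.

Δv = 3.02 km/s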